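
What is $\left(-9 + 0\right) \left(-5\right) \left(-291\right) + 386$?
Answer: $-12709$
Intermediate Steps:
$\left(-9 + 0\right) \left(-5\right) \left(-291\right) + 386 = \left(-9\right) \left(-5\right) \left(-291\right) + 386 = 45 \left(-291\right) + 386 = -13095 + 386 = -12709$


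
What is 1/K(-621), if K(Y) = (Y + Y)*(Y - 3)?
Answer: 1/775008 ≈ 1.2903e-6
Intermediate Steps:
K(Y) = 2*Y*(-3 + Y) (K(Y) = (2*Y)*(-3 + Y) = 2*Y*(-3 + Y))
1/K(-621) = 1/(2*(-621)*(-3 - 621)) = 1/(2*(-621)*(-624)) = 1/775008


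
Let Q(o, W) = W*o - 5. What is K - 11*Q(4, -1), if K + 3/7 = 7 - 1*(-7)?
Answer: 788/7 ≈ 112.57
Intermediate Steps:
K = 95/7 (K = -3/7 + (7 - 1*(-7)) = -3/7 + (7 + 7) = -3/7 + 14 = 95/7 ≈ 13.571)
Q(o, W) = -5 + W*o
K - 11*Q(4, -1) = 95/7 - 11*(-5 - 1*4) = 95/7 - 11*(-5 - 4) = 95/7 - 11*(-9) = 95/7 + 99 = 788/7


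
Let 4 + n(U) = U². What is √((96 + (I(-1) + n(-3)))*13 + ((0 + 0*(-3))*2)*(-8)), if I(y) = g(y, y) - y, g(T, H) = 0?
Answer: √1326 ≈ 36.414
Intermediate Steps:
I(y) = -y (I(y) = 0 - y = -y)
n(U) = -4 + U²
√((96 + (I(-1) + n(-3)))*13 + ((0 + 0*(-3))*2)*(-8)) = √((96 + (-1*(-1) + (-4 + (-3)²)))*13 + ((0 + 0*(-3))*2)*(-8)) = √((96 + (1 + (-4 + 9)))*13 + ((0 + 0)*2)*(-8)) = √((96 + (1 + 5))*13 + (0*2)*(-8)) = √((96 + 6)*13 + 0*(-8)) = √(102*13 + 0) = √(1326 + 0) = √1326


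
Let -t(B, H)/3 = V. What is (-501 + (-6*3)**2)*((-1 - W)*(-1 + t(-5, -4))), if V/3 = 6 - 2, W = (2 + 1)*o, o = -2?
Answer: 32745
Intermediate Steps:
W = -6 (W = (2 + 1)*(-2) = 3*(-2) = -6)
V = 12 (V = 3*(6 - 2) = 3*4 = 12)
t(B, H) = -36 (t(B, H) = -3*12 = -36)
(-501 + (-6*3)**2)*((-1 - W)*(-1 + t(-5, -4))) = (-501 + (-6*3)**2)*((-1 - 1*(-6))*(-1 - 36)) = (-501 + (-18)**2)*((-1 + 6)*(-37)) = (-501 + 324)*(5*(-37)) = -177*(-185) = 32745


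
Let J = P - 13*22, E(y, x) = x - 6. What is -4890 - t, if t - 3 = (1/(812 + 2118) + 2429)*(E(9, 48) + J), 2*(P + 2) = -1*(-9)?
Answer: 3408824013/5860 ≈ 5.8171e+5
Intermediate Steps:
P = 5/2 (P = -2 + (-1*(-9))/2 = -2 + (½)*9 = -2 + 9/2 = 5/2 ≈ 2.5000)
E(y, x) = -6 + x
J = -567/2 (J = 5/2 - 13*22 = 5/2 - 286 = -567/2 ≈ -283.50)
t = -3437479413/5860 (t = 3 + (1/(812 + 2118) + 2429)*((-6 + 48) - 567/2) = 3 + (1/2930 + 2429)*(42 - 567/2) = 3 + (1/2930 + 2429)*(-483/2) = 3 + (7116971/2930)*(-483/2) = 3 - 3437496993/5860 = -3437479413/5860 ≈ -5.8660e+5)
-4890 - t = -4890 - 1*(-3437479413/5860) = -4890 + 3437479413/5860 = 3408824013/5860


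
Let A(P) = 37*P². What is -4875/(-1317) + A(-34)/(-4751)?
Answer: -11056533/2085689 ≈ -5.3011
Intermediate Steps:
-4875/(-1317) + A(-34)/(-4751) = -4875/(-1317) + (37*(-34)²)/(-4751) = -4875*(-1/1317) + (37*1156)*(-1/4751) = 1625/439 + 42772*(-1/4751) = 1625/439 - 42772/4751 = -11056533/2085689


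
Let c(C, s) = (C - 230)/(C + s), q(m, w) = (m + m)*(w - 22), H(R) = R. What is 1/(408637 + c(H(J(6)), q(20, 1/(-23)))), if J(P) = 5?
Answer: 4033/1648034056 ≈ 2.4472e-6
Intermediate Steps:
q(m, w) = 2*m*(-22 + w) (q(m, w) = (2*m)*(-22 + w) = 2*m*(-22 + w))
c(C, s) = (-230 + C)/(C + s)
1/(408637 + c(H(J(6)), q(20, 1/(-23)))) = 1/(408637 + (-230 + 5)/(5 + 2*20*(-22 + 1/(-23)))) = 1/(408637 - 225/(5 + 2*20*(-22 - 1/23))) = 1/(408637 - 225/(5 + 2*20*(-507/23))) = 1/(408637 - 225/(5 - 20280/23)) = 1/(408637 - 225/(-20165/23)) = 1/(408637 - 23/20165*(-225)) = 1/(408637 + 1035/4033) = 1/(1648034056/4033) = 4033/1648034056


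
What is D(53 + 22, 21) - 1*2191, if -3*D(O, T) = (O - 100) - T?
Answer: -6527/3 ≈ -2175.7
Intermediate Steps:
D(O, T) = 100/3 - O/3 + T/3 (D(O, T) = -((O - 100) - T)/3 = -((-100 + O) - T)/3 = -(-100 + O - T)/3 = 100/3 - O/3 + T/3)
D(53 + 22, 21) - 1*2191 = (100/3 - (53 + 22)/3 + (⅓)*21) - 1*2191 = (100/3 - ⅓*75 + 7) - 2191 = (100/3 - 25 + 7) - 2191 = 46/3 - 2191 = -6527/3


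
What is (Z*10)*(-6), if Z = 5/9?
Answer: -100/3 ≈ -33.333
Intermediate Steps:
Z = 5/9 (Z = 5*(1/9) = 5/9 ≈ 0.55556)
(Z*10)*(-6) = ((5/9)*10)*(-6) = (50/9)*(-6) = -100/3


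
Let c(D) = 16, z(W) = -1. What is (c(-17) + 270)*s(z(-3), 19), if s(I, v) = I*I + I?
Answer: 0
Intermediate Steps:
s(I, v) = I + I² (s(I, v) = I² + I = I + I²)
(c(-17) + 270)*s(z(-3), 19) = (16 + 270)*(-(1 - 1)) = 286*(-1*0) = 286*0 = 0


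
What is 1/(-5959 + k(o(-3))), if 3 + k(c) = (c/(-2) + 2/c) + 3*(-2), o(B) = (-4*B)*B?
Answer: -18/107101 ≈ -0.00016807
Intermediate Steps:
o(B) = -4*B**2
k(c) = -9 + 2/c - c/2 (k(c) = -3 + ((c/(-2) + 2/c) + 3*(-2)) = -3 + ((c*(-1/2) + 2/c) - 6) = -3 + ((-c/2 + 2/c) - 6) = -3 + ((2/c - c/2) - 6) = -3 + (-6 + 2/c - c/2) = -9 + 2/c - c/2)
1/(-5959 + k(o(-3))) = 1/(-5959 + (-9 + 2/((-4*(-3)**2)) - (-2)*(-3)**2)) = 1/(-5959 + (-9 + 2/((-4*9)) - (-2)*9)) = 1/(-5959 + (-9 + 2/(-36) - 1/2*(-36))) = 1/(-5959 + (-9 + 2*(-1/36) + 18)) = 1/(-5959 + (-9 - 1/18 + 18)) = 1/(-5959 + 161/18) = 1/(-107101/18) = -18/107101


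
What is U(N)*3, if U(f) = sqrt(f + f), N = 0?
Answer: 0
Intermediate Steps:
U(f) = sqrt(2)*sqrt(f) (U(f) = sqrt(2*f) = sqrt(2)*sqrt(f))
U(N)*3 = (sqrt(2)*sqrt(0))*3 = (sqrt(2)*0)*3 = 0*3 = 0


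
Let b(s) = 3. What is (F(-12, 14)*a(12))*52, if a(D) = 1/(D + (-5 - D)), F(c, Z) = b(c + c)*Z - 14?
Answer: -1456/5 ≈ -291.20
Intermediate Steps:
F(c, Z) = -14 + 3*Z (F(c, Z) = 3*Z - 14 = -14 + 3*Z)
a(D) = -1/5 (a(D) = 1/(-5) = -1/5)
(F(-12, 14)*a(12))*52 = ((-14 + 3*14)*(-1/5))*52 = ((-14 + 42)*(-1/5))*52 = (28*(-1/5))*52 = -28/5*52 = -1456/5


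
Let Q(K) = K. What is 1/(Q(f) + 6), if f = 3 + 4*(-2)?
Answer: 1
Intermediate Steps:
f = -5 (f = 3 - 8 = -5)
1/(Q(f) + 6) = 1/(-5 + 6) = 1/1 = 1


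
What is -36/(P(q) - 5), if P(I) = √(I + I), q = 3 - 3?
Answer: 36/5 ≈ 7.2000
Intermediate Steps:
q = 0
P(I) = √2*√I (P(I) = √(2*I) = √2*√I)
-36/(P(q) - 5) = -36/(√2*√0 - 5) = -36/(√2*0 - 5) = -36/(0 - 5) = -36/(-5) = -36*(-⅕) = 36/5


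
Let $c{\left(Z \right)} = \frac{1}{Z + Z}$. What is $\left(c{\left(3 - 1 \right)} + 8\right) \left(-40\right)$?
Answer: $-330$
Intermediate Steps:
$c{\left(Z \right)} = \frac{1}{2 Z}$
$\left(c{\left(3 - 1 \right)} + 8\right) \left(-40\right) = \left(\frac{1}{2 \left(3 - 1\right)} + 8\right) \left(-40\right) = \left(\frac{1}{2 \cdot 2} + 8\right) \left(-40\right) = \left(\frac{1}{2} \cdot \frac{1}{2} + 8\right) \left(-40\right) = \left(\frac{1}{4} + 8\right) \left(-40\right) = \frac{33}{4} \left(-40\right) = -330$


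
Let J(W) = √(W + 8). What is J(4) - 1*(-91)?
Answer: 91 + 2*√3 ≈ 94.464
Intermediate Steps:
J(W) = √(8 + W)
J(4) - 1*(-91) = √(8 + 4) - 1*(-91) = √12 + 91 = 2*√3 + 91 = 91 + 2*√3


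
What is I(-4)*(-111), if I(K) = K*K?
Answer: -1776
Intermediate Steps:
I(K) = K²
I(-4)*(-111) = (-4)²*(-111) = 16*(-111) = -1776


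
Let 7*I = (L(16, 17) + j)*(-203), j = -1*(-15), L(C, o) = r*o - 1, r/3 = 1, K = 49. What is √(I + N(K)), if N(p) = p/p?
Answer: 2*I*√471 ≈ 43.405*I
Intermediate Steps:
r = 3 (r = 3*1 = 3)
L(C, o) = -1 + 3*o (L(C, o) = 3*o - 1 = -1 + 3*o)
j = 15
N(p) = 1
I = -1885 (I = (((-1 + 3*17) + 15)*(-203))/7 = (((-1 + 51) + 15)*(-203))/7 = ((50 + 15)*(-203))/7 = (65*(-203))/7 = (⅐)*(-13195) = -1885)
√(I + N(K)) = √(-1885 + 1) = √(-1884) = 2*I*√471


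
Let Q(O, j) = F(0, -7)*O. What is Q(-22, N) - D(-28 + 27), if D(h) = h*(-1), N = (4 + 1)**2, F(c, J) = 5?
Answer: -111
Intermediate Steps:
N = 25 (N = 5**2 = 25)
Q(O, j) = 5*O
D(h) = -h
Q(-22, N) - D(-28 + 27) = 5*(-22) - (-1)*(-28 + 27) = -110 - (-1)*(-1) = -110 - 1*1 = -110 - 1 = -111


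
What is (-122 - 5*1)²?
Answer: 16129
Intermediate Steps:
(-122 - 5*1)² = (-122 - 5)² = (-127)² = 16129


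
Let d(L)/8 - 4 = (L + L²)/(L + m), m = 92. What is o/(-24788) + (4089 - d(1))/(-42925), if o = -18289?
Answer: 12731600929/19790863140 ≈ 0.64331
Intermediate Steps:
d(L) = 32 + 8*(L + L²)/(92 + L) (d(L) = 32 + 8*((L + L²)/(L + 92)) = 32 + 8*((L + L²)/(92 + L)) = 32 + 8*(L + L²)/(92 + L))
o/(-24788) + (4089 - d(1))/(-42925) = -18289/(-24788) + (4089 - 8*(368 + 1² + 5*1)/(92 + 1))/(-42925) = -18289*(-1/24788) + (4089 - 8*(368 + 1 + 5)/93)*(-1/42925) = 18289/24788 + (4089 - 8*374/93)*(-1/42925) = 18289/24788 + (4089 - 1*2992/93)*(-1/42925) = 18289/24788 + (4089 - 2992/93)*(-1/42925) = 18289/24788 + (377285/93)*(-1/42925) = 18289/24788 - 75457/798405 = 12731600929/19790863140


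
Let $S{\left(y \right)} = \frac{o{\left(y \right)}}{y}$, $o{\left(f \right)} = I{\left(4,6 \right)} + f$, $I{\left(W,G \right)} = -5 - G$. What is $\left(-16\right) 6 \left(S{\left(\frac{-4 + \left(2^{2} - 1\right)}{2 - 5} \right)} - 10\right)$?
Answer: $4032$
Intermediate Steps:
$o{\left(f \right)} = -11 + f$ ($o{\left(f \right)} = \left(-5 - 6\right) + f = -11 + f$)
$S{\left(y \right)} = \frac{-11 + y}{y}$
$\left(-16\right) 6 \left(S{\left(\frac{-4 + \left(2^{2} - 1\right)}{2 - 5} \right)} - 10\right) = \left(-16\right) 6 \left(\frac{-11 + \frac{-4 + \left(2^{2} - 1\right)}{2 - 5}}{\left(-4 + \left(2^{2} - 1\right)\right) \frac{1}{2 - 5}} - 10\right) = - 96 \left(\frac{-11 + \frac{-4 + \left(4 - 1\right)}{-3}}{\left(-4 + \left(4 - 1\right)\right) \frac{1}{-3}} - 10\right) = - 96 \left(\frac{-11 + \left(-4 + 3\right) \left(- \frac{1}{3}\right)}{\left(-4 + 3\right) \left(- \frac{1}{3}\right)} - 10\right) = - 96 \left(\frac{-11 - - \frac{1}{3}}{\left(-1\right) \left(- \frac{1}{3}\right)} - 10\right) = - 96 \left(\frac{1}{\frac{1}{3}} \left(-11 + \frac{1}{3}\right) - 10\right) = - 96 \left(3 \left(- \frac{32}{3}\right) - 10\right) = - 96 \left(-32 - 10\right) = \left(-96\right) \left(-42\right) = 4032$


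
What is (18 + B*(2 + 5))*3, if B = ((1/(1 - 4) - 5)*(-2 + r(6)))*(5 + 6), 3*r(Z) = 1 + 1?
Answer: 5090/3 ≈ 1696.7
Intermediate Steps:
r(Z) = 2/3 (r(Z) = (1 + 1)/3 = (1/3)*2 = 2/3)
B = 704/9 (B = ((1/(1 - 4) - 5)*(-2 + 2/3))*(5 + 6) = ((1/(-3) - 5)*(-4/3))*11 = ((-1/3 - 5)*(-4/3))*11 = -16/3*(-4/3)*11 = (64/9)*11 = 704/9 ≈ 78.222)
(18 + B*(2 + 5))*3 = (18 + 704*(2 + 5)/9)*3 = (18 + (704/9)*7)*3 = (18 + 4928/9)*3 = (5090/9)*3 = 5090/3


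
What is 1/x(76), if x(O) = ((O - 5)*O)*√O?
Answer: √19/205048 ≈ 2.1258e-5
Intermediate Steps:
x(O) = O^(3/2)*(-5 + O) (x(O) = ((-5 + O)*O)*√O = (O*(-5 + O))*√O = O^(3/2)*(-5 + O))
1/x(76) = 1/(76^(3/2)*(-5 + 76)) = 1/((152*√19)*71) = 1/(10792*√19) = √19/205048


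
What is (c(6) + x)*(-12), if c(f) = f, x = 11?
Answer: -204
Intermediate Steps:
(c(6) + x)*(-12) = (6 + 11)*(-12) = 17*(-12) = -204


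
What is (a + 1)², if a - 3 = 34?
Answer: 1444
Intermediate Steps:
a = 37 (a = 3 + 34 = 37)
(a + 1)² = (37 + 1)² = 38² = 1444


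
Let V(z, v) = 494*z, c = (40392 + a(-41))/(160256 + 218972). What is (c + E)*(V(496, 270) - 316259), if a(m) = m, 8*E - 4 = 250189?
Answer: -1689703350349455/758456 ≈ -2.2278e+9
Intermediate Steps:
E = 250193/8 (E = 1/2 + (1/8)*250189 = 1/2 + 250189/8 = 250193/8 ≈ 31274.)
c = 40351/379228 (c = (40392 - 41)/(160256 + 218972) = 40351/379228 ≈ 0.10640)
(c + E)*(V(496, 270) - 316259) = (40351/379228 + 250193/8)*(494*496 - 316259) = 23720128453*(245024 - 316259)/758456 = (23720128453/758456)*(-71235) = -1689703350349455/758456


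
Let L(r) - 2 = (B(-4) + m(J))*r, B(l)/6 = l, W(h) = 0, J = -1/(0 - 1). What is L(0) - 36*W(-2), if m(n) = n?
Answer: 2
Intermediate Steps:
J = 1 (J = -1/(-1) = -1*(-1) = 1)
B(l) = 6*l
L(r) = 2 - 23*r (L(r) = 2 + (6*(-4) + 1)*r = 2 + (-24 + 1)*r = 2 - 23*r)
L(0) - 36*W(-2) = (2 - 23*0) - 36*0 = (2 + 0) + 0 = 2 + 0 = 2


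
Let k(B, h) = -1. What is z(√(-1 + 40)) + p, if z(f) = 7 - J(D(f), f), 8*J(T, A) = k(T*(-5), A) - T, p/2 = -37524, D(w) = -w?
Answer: -600327/8 - √39/8 ≈ -75042.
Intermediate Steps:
p = -75048 (p = 2*(-37524) = -75048)
J(T, A) = -⅛ - T/8 (J(T, A) = (-1 - T)/8 = -⅛ - T/8)
z(f) = 57/8 - f/8 (z(f) = 7 - (-⅛ - (-1)*f/8) = 7 - (-⅛ + f/8) = 7 + (⅛ - f/8) = 57/8 - f/8)
z(√(-1 + 40)) + p = (57/8 - √(-1 + 40)/8) - 75048 = (57/8 - √39/8) - 75048 = -600327/8 - √39/8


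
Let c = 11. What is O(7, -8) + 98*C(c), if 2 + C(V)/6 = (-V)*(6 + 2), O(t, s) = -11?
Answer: -52931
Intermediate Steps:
C(V) = -12 - 48*V (C(V) = -12 + 6*((-V)*(6 + 2)) = -12 + 6*(-V*8) = -12 + 6*(-8*V) = -12 - 48*V)
O(7, -8) + 98*C(c) = -11 + 98*(-12 - 48*11) = -11 + 98*(-12 - 528) = -11 + 98*(-540) = -11 - 52920 = -52931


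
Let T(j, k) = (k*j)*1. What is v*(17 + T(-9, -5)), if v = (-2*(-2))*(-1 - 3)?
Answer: -992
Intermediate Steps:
T(j, k) = j*k (T(j, k) = (j*k)*1 = j*k)
v = -16 (v = 4*(-4) = -16)
v*(17 + T(-9, -5)) = -16*(17 - 9*(-5)) = -16*(17 + 45) = -16*62 = -992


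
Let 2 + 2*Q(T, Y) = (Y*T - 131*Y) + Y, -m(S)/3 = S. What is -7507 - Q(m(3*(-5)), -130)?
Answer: -13031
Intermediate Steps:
m(S) = -3*S
Q(T, Y) = -1 - 65*Y + T*Y/2 (Q(T, Y) = -1 + ((Y*T - 131*Y) + Y)/2 = -1 + ((T*Y - 131*Y) + Y)/2 = -1 + ((-131*Y + T*Y) + Y)/2 = -1 + (-130*Y + T*Y)/2 = -1 + (-65*Y + T*Y/2) = -1 - 65*Y + T*Y/2)
-7507 - Q(m(3*(-5)), -130) = -7507 - (-1 - 65*(-130) + (½)*(-9*(-5))*(-130)) = -7507 - (-1 + 8450 + (½)*(-3*(-15))*(-130)) = -7507 - (-1 + 8450 + (½)*45*(-130)) = -7507 - (-1 + 8450 - 2925) = -7507 - 1*5524 = -7507 - 5524 = -13031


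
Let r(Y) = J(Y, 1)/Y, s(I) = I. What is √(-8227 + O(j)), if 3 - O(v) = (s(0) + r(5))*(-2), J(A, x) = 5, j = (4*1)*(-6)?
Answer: I*√8222 ≈ 90.675*I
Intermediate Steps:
j = -24 (j = 4*(-6) = -24)
r(Y) = 5/Y
O(v) = 5 (O(v) = 3 - (0 + 5/5)*(-2) = 3 - (0 + 5*(⅕))*(-2) = 3 - (0 + 1)*(-2) = 3 - (-2) = 3 - 1*(-2) = 3 + 2 = 5)
√(-8227 + O(j)) = √(-8227 + 5) = √(-8222) = I*√8222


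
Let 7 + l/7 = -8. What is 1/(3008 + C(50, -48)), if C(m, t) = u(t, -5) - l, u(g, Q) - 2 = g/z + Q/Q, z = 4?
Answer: 1/3104 ≈ 0.00032216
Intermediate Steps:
l = -105 (l = -49 + 7*(-8) = -49 - 56 = -105)
u(g, Q) = 3 + g/4 (u(g, Q) = 2 + (g/4 + Q/Q) = 2 + (g*(¼) + 1) = 2 + (g/4 + 1) = 2 + (1 + g/4) = 3 + g/4)
C(m, t) = 108 + t/4 (C(m, t) = (3 + t/4) - 1*(-105) = (3 + t/4) + 105 = 108 + t/4)
1/(3008 + C(50, -48)) = 1/(3008 + (108 + (¼)*(-48))) = 1/(3008 + (108 - 12)) = 1/(3008 + 96) = 1/3104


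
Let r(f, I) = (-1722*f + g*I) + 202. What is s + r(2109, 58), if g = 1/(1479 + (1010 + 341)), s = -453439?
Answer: -5780182996/1415 ≈ -4.0849e+6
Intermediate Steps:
g = 1/2830 (g = 1/(1479 + 1351) = 1/2830 ≈ 0.00035336)
r(f, I) = 202 - 1722*f + I/2830 (r(f, I) = (-1722*f + I/2830) + 202 = 202 - 1722*f + I/2830)
s + r(2109, 58) = -453439 + (202 - 1722*2109 + (1/2830)*58) = -453439 + (202 - 3631698 + 29/1415) = -453439 - 5138566811/1415 = -5780182996/1415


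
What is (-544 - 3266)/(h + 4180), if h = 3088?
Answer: -1905/3634 ≈ -0.52422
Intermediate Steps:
(-544 - 3266)/(h + 4180) = (-544 - 3266)/(3088 + 4180) = -3810/7268 = -3810*1/7268 = -1905/3634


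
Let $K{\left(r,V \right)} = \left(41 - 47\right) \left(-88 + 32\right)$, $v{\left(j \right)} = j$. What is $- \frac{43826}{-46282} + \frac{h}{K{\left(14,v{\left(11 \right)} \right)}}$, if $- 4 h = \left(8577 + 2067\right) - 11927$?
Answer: $\frac{59140975}{31101504} \approx 1.9015$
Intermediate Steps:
$K{\left(r,V \right)} = 336$ ($K{\left(r,V \right)} = \left(-6\right) \left(-56\right) = 336$)
$h = \frac{1283}{4}$ ($h = - \frac{\left(8577 + 2067\right) - 11927}{4} = - \frac{10644 - 11927}{4} = \left(- \frac{1}{4}\right) \left(-1283\right) = \frac{1283}{4} \approx 320.75$)
$- \frac{43826}{-46282} + \frac{h}{K{\left(14,v{\left(11 \right)} \right)}} = - \frac{43826}{-46282} + \frac{1283}{4 \cdot 336} = \left(-43826\right) \left(- \frac{1}{46282}\right) + \frac{1283}{4} \cdot \frac{1}{336} = \frac{21913}{23141} + \frac{1283}{1344} = \frac{59140975}{31101504}$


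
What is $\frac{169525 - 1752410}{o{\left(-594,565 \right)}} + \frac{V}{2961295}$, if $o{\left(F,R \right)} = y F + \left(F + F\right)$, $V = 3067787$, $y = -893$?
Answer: $- \frac{3063750895177}{1567277223930} \approx -1.9548$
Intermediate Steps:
$o{\left(F,R \right)} = - 891 F$ ($o{\left(F,R \right)} = - 893 F + \left(F + F\right) = - 893 F + 2 F = - 891 F$)
$\frac{169525 - 1752410}{o{\left(-594,565 \right)}} + \frac{V}{2961295} = \frac{169525 - 1752410}{\left(-891\right) \left(-594\right)} + \frac{3067787}{2961295} = - \frac{1582885}{529254} + 3067787 \cdot \frac{1}{2961295} = \left(-1582885\right) \frac{1}{529254} + \frac{3067787}{2961295} = - \frac{1582885}{529254} + \frac{3067787}{2961295} = - \frac{3063750895177}{1567277223930}$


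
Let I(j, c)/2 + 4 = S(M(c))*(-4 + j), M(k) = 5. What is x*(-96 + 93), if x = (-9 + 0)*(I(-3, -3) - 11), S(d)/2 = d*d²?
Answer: -95013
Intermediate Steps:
S(d) = 2*d³ (S(d) = 2*(d*d²) = 2*d³)
I(j, c) = -2008 + 500*j (I(j, c) = -8 + 2*((2*5³)*(-4 + j)) = -8 + 2*((2*125)*(-4 + j)) = -8 + 2*(250*(-4 + j)) = -8 + 2*(-1000 + 250*j) = -8 + (-2000 + 500*j) = -2008 + 500*j)
x = 31671 (x = (-9 + 0)*((-2008 + 500*(-3)) - 11) = -9*((-2008 - 1500) - 11) = -9*(-3508 - 11) = -9*(-3519) = 31671)
x*(-96 + 93) = 31671*(-96 + 93) = 31671*(-3) = -95013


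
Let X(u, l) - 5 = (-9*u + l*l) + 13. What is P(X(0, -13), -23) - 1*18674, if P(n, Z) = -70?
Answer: -18744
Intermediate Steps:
X(u, l) = 18 + l² - 9*u (X(u, l) = 5 + ((-9*u + l*l) + 13) = 5 + ((-9*u + l²) + 13) = 5 + ((l² - 9*u) + 13) = 5 + (13 + l² - 9*u) = 18 + l² - 9*u)
P(X(0, -13), -23) - 1*18674 = -70 - 1*18674 = -70 - 18674 = -18744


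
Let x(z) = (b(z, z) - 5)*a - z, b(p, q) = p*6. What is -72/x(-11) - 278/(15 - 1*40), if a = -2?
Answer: 4526/425 ≈ 10.649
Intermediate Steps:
b(p, q) = 6*p
x(z) = 10 - 13*z (x(z) = (6*z - 5)*(-2) - z = (-5 + 6*z)*(-2) - z = (10 - 12*z) - z = 10 - 13*z)
-72/x(-11) - 278/(15 - 1*40) = -72/(10 - 13*(-11)) - 278/(15 - 1*40) = -72/(10 + 143) - 278/(15 - 40) = -72/153 - 278/(-25) = -72*1/153 - 278*(-1/25) = -8/17 + 278/25 = 4526/425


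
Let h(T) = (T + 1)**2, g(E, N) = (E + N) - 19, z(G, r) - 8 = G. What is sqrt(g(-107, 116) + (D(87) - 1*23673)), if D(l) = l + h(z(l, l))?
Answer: 2*I*sqrt(3595) ≈ 119.92*I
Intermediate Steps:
z(G, r) = 8 + G
g(E, N) = -19 + E + N
h(T) = (1 + T)**2
D(l) = l + (9 + l)**2 (D(l) = l + (1 + (8 + l))**2 = l + (9 + l)**2)
sqrt(g(-107, 116) + (D(87) - 1*23673)) = sqrt((-19 - 107 + 116) + ((87 + (9 + 87)**2) - 1*23673)) = sqrt(-10 + ((87 + 96**2) - 23673)) = sqrt(-10 + ((87 + 9216) - 23673)) = sqrt(-10 + (9303 - 23673)) = sqrt(-10 - 14370) = sqrt(-14380) = 2*I*sqrt(3595)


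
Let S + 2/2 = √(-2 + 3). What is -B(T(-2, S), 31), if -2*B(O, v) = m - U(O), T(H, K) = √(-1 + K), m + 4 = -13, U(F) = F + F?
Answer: -17/2 - I ≈ -8.5 - 1.0*I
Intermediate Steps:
U(F) = 2*F
m = -17 (m = -4 - 13 = -17)
S = 0 (S = -1 + √(-2 + 3) = -1 + √1 = -1 + 1 = 0)
B(O, v) = 17/2 + O (B(O, v) = -(-17 - 2*O)/2 = 17/2 + O)
-B(T(-2, S), 31) = -(17/2 + √(-1 + 0)) = -(17/2 + √(-1)) = -(17/2 + I) = -17/2 - I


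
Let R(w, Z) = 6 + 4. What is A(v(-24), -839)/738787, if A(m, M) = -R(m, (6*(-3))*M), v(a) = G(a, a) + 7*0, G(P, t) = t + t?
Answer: -10/738787 ≈ -1.3536e-5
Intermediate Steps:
R(w, Z) = 10
G(P, t) = 2*t
v(a) = 2*a (v(a) = 2*a + 7*0 = 2*a + 0 = 2*a)
A(m, M) = -10 (A(m, M) = -1*10 = -10)
A(v(-24), -839)/738787 = -10/738787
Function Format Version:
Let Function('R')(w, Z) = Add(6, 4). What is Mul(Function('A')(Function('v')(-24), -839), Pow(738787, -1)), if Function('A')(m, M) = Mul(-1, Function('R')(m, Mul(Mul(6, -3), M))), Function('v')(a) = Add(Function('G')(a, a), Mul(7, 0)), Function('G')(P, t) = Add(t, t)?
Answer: Rational(-10, 738787) ≈ -1.3536e-5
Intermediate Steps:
Function('R')(w, Z) = 10
Function('G')(P, t) = Mul(2, t)
Function('v')(a) = Mul(2, a) (Function('v')(a) = Add(Mul(2, a), Mul(7, 0)) = Add(Mul(2, a), 0) = Mul(2, a))
Function('A')(m, M) = -10 (Function('A')(m, M) = Mul(-1, 10) = -10)
Mul(Function('A')(Function('v')(-24), -839), Pow(738787, -1)) = Mul(-10, Pow(738787, -1)) = Mul(-10, Rational(1, 738787)) = Rational(-10, 738787)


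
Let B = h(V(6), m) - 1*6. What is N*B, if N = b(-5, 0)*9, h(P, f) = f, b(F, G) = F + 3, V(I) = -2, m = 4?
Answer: 36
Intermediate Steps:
b(F, G) = 3 + F
N = -18 (N = (3 - 5)*9 = -2*9 = -18)
B = -2 (B = 4 - 1*6 = 4 - 6 = -2)
N*B = -18*(-2) = 36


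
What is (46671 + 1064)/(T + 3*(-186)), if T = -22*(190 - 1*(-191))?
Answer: -9547/1788 ≈ -5.3395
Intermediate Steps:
T = -8382 (T = -22*(190 + 191) = -22*381 = -8382)
(46671 + 1064)/(T + 3*(-186)) = (46671 + 1064)/(-8382 + 3*(-186)) = 47735/(-8382 - 558) = 47735/(-8940) = 47735*(-1/8940) = -9547/1788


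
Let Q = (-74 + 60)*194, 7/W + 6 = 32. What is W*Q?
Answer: -9506/13 ≈ -731.23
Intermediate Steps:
W = 7/26 (W = 7/(-6 + 32) = 7/26 ≈ 0.26923)
Q = -2716 (Q = -14*194 = -2716)
W*Q = (7/26)*(-2716) = -9506/13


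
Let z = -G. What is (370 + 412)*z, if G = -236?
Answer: 184552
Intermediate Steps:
z = 236 (z = -1*(-236) = 236)
(370 + 412)*z = (370 + 412)*236 = 782*236 = 184552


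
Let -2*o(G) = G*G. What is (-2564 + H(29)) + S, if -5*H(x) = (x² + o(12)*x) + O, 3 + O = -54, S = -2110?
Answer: -22066/5 ≈ -4413.2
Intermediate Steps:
o(G) = -G²/2 (o(G) = -G*G/2 = -G²/2)
O = -57 (O = -3 - 54 = -57)
H(x) = 57/5 - x²/5 + 72*x/5 (H(x) = -((x² + (-½*12²)*x) - 57)/5 = -((x² + (-½*144)*x) - 57)/5 = -((x² - 72*x) - 57)/5 = -(-57 + x² - 72*x)/5 = 57/5 - x²/5 + 72*x/5)
(-2564 + H(29)) + S = (-2564 + (57/5 - ⅕*29² + (72/5)*29)) - 2110 = (-2564 + (57/5 - ⅕*841 + 2088/5)) - 2110 = (-2564 + (57/5 - 841/5 + 2088/5)) - 2110 = (-2564 + 1304/5) - 2110 = -11516/5 - 2110 = -22066/5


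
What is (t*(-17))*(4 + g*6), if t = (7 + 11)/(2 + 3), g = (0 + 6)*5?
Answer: -56304/5 ≈ -11261.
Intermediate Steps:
g = 30 (g = 6*5 = 30)
t = 18/5 ≈ 3.6000
(t*(-17))*(4 + g*6) = ((18/5)*(-17))*(4 + 30*6) = -306*(4 + 180)/5 = -306/5*184 = -56304/5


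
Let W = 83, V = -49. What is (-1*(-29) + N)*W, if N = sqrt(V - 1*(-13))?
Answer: 2407 + 498*I ≈ 2407.0 + 498.0*I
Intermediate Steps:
N = 6*I (N = sqrt(-49 - 1*(-13)) = sqrt(-49 + 13) = sqrt(-36) = 6*I ≈ 6.0*I)
(-1*(-29) + N)*W = (-1*(-29) + 6*I)*83 = (29 + 6*I)*83 = 2407 + 498*I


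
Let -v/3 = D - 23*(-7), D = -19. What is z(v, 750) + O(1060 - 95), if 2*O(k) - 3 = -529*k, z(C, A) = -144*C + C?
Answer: -194323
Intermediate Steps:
v = -426 (v = -3*(-19 - 23*(-7)) = -3*(-19 + 161) = -3*142 = -426)
z(C, A) = -143*C
O(k) = 3/2 - 529*k/2 (O(k) = 3/2 + (-529*k)/2 = 3/2 - 529*k/2)
z(v, 750) + O(1060 - 95) = -143*(-426) + (3/2 - 529*(1060 - 95)/2) = 60918 + (3/2 - 529/2*965) = 60918 + (3/2 - 510485/2) = 60918 - 255241 = -194323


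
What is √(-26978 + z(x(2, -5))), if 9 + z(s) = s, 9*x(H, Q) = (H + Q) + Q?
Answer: I*√242891/3 ≈ 164.28*I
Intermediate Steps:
x(H, Q) = H/9 + 2*Q/9 (x(H, Q) = ((H + Q) + Q)/9 = (H + 2*Q)/9 = H/9 + 2*Q/9)
z(s) = -9 + s
√(-26978 + z(x(2, -5))) = √(-26978 + (-9 + ((⅑)*2 + (2/9)*(-5)))) = √(-26978 + (-9 + (2/9 - 10/9))) = √(-26978 + (-9 - 8/9)) = √(-26978 - 89/9) = √(-242891/9) = I*√242891/3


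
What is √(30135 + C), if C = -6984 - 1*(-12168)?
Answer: √35319 ≈ 187.93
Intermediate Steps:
C = 5184 (C = -6984 + 12168 = 5184)
√(30135 + C) = √(30135 + 5184) = √35319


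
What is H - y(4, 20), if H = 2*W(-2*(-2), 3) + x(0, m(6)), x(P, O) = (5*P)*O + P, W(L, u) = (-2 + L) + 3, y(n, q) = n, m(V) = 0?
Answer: 6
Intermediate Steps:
W(L, u) = 1 + L
x(P, O) = P + 5*O*P (x(P, O) = 5*O*P + P = P + 5*O*P)
H = 10 (H = 2*(1 - 2*(-2)) + 0*(1 + 5*0) = 2*(1 + 4) + 0*(1 + 0) = 2*5 + 0*1 = 10 + 0 = 10)
H - y(4, 20) = 10 - 1*4 = 10 - 4 = 6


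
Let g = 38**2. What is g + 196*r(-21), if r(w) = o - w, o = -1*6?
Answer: 4384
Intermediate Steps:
o = -6
r(w) = -6 - w
g = 1444
g + 196*r(-21) = 1444 + 196*(-6 - 1*(-21)) = 1444 + 196*(-6 + 21) = 1444 + 196*15 = 1444 + 2940 = 4384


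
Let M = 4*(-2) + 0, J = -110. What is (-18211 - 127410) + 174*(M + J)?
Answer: -166153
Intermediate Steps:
M = -8 (M = -8 + 0 = -8)
(-18211 - 127410) + 174*(M + J) = (-18211 - 127410) + 174*(-8 - 110) = -145621 + 174*(-118) = -145621 - 20532 = -166153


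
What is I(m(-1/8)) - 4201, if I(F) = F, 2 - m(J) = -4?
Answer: -4195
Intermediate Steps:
m(J) = 6 (m(J) = 2 - 1*(-4) = 2 + 4 = 6)
I(m(-1/8)) - 4201 = 6 - 4201 = -4195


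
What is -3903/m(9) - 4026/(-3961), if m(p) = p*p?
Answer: -5044559/106947 ≈ -47.169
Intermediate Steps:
m(p) = p²
-3903/m(9) - 4026/(-3961) = -3903/(9²) - 4026/(-3961) = -3903/81 - 4026*(-1/3961) = -3903*1/81 + 4026/3961 = -1301/27 + 4026/3961 = -5044559/106947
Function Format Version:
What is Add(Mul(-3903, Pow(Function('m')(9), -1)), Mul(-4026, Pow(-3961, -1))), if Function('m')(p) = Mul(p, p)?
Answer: Rational(-5044559, 106947) ≈ -47.169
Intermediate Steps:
Function('m')(p) = Pow(p, 2)
Add(Mul(-3903, Pow(Function('m')(9), -1)), Mul(-4026, Pow(-3961, -1))) = Add(Mul(-3903, Pow(Pow(9, 2), -1)), Mul(-4026, Pow(-3961, -1))) = Add(Mul(-3903, Pow(81, -1)), Mul(-4026, Rational(-1, 3961))) = Add(Mul(-3903, Rational(1, 81)), Rational(4026, 3961)) = Add(Rational(-1301, 27), Rational(4026, 3961)) = Rational(-5044559, 106947)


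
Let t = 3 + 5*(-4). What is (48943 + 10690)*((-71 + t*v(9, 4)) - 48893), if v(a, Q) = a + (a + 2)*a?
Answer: -3029356400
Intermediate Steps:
t = -17 (t = 3 - 20 = -17)
v(a, Q) = a + a*(2 + a) (v(a, Q) = a + (2 + a)*a = a + a*(2 + a))
(48943 + 10690)*((-71 + t*v(9, 4)) - 48893) = (48943 + 10690)*((-71 - 153*(3 + 9)) - 48893) = 59633*((-71 - 153*12) - 48893) = 59633*((-71 - 17*108) - 48893) = 59633*((-71 - 1836) - 48893) = 59633*(-1907 - 48893) = 59633*(-50800) = -3029356400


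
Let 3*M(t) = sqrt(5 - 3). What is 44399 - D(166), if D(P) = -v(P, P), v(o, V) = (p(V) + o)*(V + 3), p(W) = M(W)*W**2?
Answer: 72453 + 4656964*sqrt(2)/3 ≈ 2.2678e+6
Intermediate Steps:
M(t) = sqrt(2)/3 (M(t) = sqrt(5 - 3)/3 = sqrt(2)/3)
p(W) = sqrt(2)*W**2/3 (p(W) = (sqrt(2)/3)*W**2 = sqrt(2)*W**2/3)
v(o, V) = (3 + V)*(o + sqrt(2)*V**2/3) (v(o, V) = (sqrt(2)*V**2/3 + o)*(V + 3) = (o + sqrt(2)*V**2/3)*(3 + V) = (3 + V)*(o + sqrt(2)*V**2/3))
D(P) = -P**2 - 3*P - sqrt(2)*P**2 - sqrt(2)*P**3/3 (D(P) = -(3*P + P*P + sqrt(2)*P**2 + sqrt(2)*P**3/3) = -(3*P + P**2 + sqrt(2)*P**2 + sqrt(2)*P**3/3) = -(P**2 + 3*P + sqrt(2)*P**2 + sqrt(2)*P**3/3) = -P**2 - 3*P - sqrt(2)*P**2 - sqrt(2)*P**3/3)
44399 - D(166) = 44399 - 166*(-9 - 3*166 - 1*sqrt(2)*166**2 - 3*166*sqrt(2))/3 = 44399 - 166*(-9 - 498 - 1*sqrt(2)*27556 - 498*sqrt(2))/3 = 44399 - 166*(-9 - 498 - 27556*sqrt(2) - 498*sqrt(2))/3 = 44399 - 166*(-507 - 28054*sqrt(2))/3 = 44399 - (-28054 - 4656964*sqrt(2)/3) = 44399 + (28054 + 4656964*sqrt(2)/3) = 72453 + 4656964*sqrt(2)/3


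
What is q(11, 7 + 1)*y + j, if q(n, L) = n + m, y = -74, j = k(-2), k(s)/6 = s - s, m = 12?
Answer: -1702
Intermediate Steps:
k(s) = 0 (k(s) = 6*(s - s) = 6*0 = 0)
j = 0
q(n, L) = 12 + n (q(n, L) = n + 12 = 12 + n)
q(11, 7 + 1)*y + j = (12 + 11)*(-74) + 0 = 23*(-74) + 0 = -1702 + 0 = -1702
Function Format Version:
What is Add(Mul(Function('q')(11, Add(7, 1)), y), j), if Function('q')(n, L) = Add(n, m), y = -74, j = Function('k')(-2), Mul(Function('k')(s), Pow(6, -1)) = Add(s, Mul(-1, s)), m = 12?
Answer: -1702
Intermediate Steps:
Function('k')(s) = 0 (Function('k')(s) = Mul(6, Add(s, Mul(-1, s))) = Mul(6, 0) = 0)
j = 0
Function('q')(n, L) = Add(12, n) (Function('q')(n, L) = Add(n, 12) = Add(12, n))
Add(Mul(Function('q')(11, Add(7, 1)), y), j) = Add(Mul(Add(12, 11), -74), 0) = Add(Mul(23, -74), 0) = Add(-1702, 0) = -1702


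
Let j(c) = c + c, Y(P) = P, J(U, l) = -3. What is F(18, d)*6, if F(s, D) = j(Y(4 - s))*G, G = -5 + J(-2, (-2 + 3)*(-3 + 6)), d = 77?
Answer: 1344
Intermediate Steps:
G = -8 (G = -5 - 3 = -8)
j(c) = 2*c
F(s, D) = -64 + 16*s (F(s, D) = (2*(4 - s))*(-8) = (8 - 2*s)*(-8) = -64 + 16*s)
F(18, d)*6 = (-64 + 16*18)*6 = (-64 + 288)*6 = 224*6 = 1344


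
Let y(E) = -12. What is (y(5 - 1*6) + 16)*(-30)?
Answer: -120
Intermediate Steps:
(y(5 - 1*6) + 16)*(-30) = (-12 + 16)*(-30) = 4*(-30) = -120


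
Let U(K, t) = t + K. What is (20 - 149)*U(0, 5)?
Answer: -645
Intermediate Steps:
U(K, t) = K + t
(20 - 149)*U(0, 5) = (20 - 149)*(0 + 5) = -129*5 = -645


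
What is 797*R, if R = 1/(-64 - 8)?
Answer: -797/72 ≈ -11.069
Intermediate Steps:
R = -1/72 (R = 1/(-72) = -1/72 ≈ -0.013889)
797*R = 797*(-1/72) = -797/72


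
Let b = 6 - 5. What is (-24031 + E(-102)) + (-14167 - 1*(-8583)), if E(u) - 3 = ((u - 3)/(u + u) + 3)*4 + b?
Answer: -503148/17 ≈ -29597.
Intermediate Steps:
b = 1
E(u) = 16 + 2*(-3 + u)/u (E(u) = 3 + (((u - 3)/(u + u) + 3)*4 + 1) = 3 + (((-3 + u)/((2*u)) + 3)*4 + 1) = 3 + (((-3 + u)*(1/(2*u)) + 3)*4 + 1) = 3 + (((-3 + u)/(2*u) + 3)*4 + 1) = 3 + ((3 + (-3 + u)/(2*u))*4 + 1) = 3 + ((12 + 2*(-3 + u)/u) + 1) = 3 + (13 + 2*(-3 + u)/u) = 16 + 2*(-3 + u)/u)
(-24031 + E(-102)) + (-14167 - 1*(-8583)) = (-24031 + (18 - 6/(-102))) + (-14167 - 1*(-8583)) = (-24031 + (18 - 6*(-1/102))) + (-14167 + 8583) = (-24031 + (18 + 1/17)) - 5584 = (-24031 + 307/17) - 5584 = -408220/17 - 5584 = -503148/17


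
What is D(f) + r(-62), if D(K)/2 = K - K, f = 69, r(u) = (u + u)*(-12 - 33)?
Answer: 5580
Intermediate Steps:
r(u) = -90*u (r(u) = (2*u)*(-45) = -90*u)
D(K) = 0 (D(K) = 2*(K - K) = 2*0 = 0)
D(f) + r(-62) = 0 - 90*(-62) = 0 + 5580 = 5580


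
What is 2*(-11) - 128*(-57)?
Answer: 7274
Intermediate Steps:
2*(-11) - 128*(-57) = -22 + 7296 = 7274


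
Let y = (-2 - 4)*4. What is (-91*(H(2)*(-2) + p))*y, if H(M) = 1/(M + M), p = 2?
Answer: 3276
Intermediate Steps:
H(M) = 1/(2*M)
y = -24 (y = -6*4 = -24)
(-91*(H(2)*(-2) + p))*y = -91*(((½)/2)*(-2) + 2)*(-24) = -91*(((½)*(½))*(-2) + 2)*(-24) = -91*((¼)*(-2) + 2)*(-24) = -91*(-½ + 2)*(-24) = -91*3/2*(-24) = -273/2*(-24) = 3276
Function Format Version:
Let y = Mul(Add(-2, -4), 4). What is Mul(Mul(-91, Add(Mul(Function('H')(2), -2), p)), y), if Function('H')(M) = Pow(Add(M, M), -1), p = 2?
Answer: 3276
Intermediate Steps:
Function('H')(M) = Mul(Rational(1, 2), Pow(M, -1)) (Function('H')(M) = Pow(Mul(2, M), -1) = Mul(Rational(1, 2), Pow(M, -1)))
y = -24 (y = Mul(-6, 4) = -24)
Mul(Mul(-91, Add(Mul(Function('H')(2), -2), p)), y) = Mul(Mul(-91, Add(Mul(Mul(Rational(1, 2), Pow(2, -1)), -2), 2)), -24) = Mul(Mul(-91, Add(Mul(Mul(Rational(1, 2), Rational(1, 2)), -2), 2)), -24) = Mul(Mul(-91, Add(Mul(Rational(1, 4), -2), 2)), -24) = Mul(Mul(-91, Add(Rational(-1, 2), 2)), -24) = Mul(Mul(-91, Rational(3, 2)), -24) = Mul(Rational(-273, 2), -24) = 3276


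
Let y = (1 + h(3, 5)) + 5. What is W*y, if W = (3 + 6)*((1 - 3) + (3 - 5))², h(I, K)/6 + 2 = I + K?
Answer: 6048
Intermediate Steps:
h(I, K) = -12 + 6*I + 6*K (h(I, K) = -12 + 6*(I + K) = -12 + (6*I + 6*K) = -12 + 6*I + 6*K)
y = 42 (y = (1 + (-12 + 6*3 + 6*5)) + 5 = (1 + (-12 + 18 + 30)) + 5 = (1 + 36) + 5 = 37 + 5 = 42)
W = 144 (W = 9*(-2 - 2)² = 9*(-4)² = 9*16 = 144)
W*y = 144*42 = 6048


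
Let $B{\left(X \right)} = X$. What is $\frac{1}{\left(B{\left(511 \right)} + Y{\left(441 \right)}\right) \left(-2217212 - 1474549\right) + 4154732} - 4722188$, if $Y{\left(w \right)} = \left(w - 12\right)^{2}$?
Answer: $- \frac{3217310367899091921}{681317721340} \approx -4.7222 \cdot 10^{6}$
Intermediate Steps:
$Y{\left(w \right)} = \left(-12 + w\right)^{2}$
$\frac{1}{\left(B{\left(511 \right)} + Y{\left(441 \right)}\right) \left(-2217212 - 1474549\right) + 4154732} - 4722188 = \frac{1}{\left(511 + \left(-12 + 441\right)^{2}\right) \left(-2217212 - 1474549\right) + 4154732} - 4722188 = \frac{1}{\left(511 + 429^{2}\right) \left(-3691761\right) + 4154732} - 4722188 = \frac{1}{\left(511 + 184041\right) \left(-3691761\right) + 4154732} - 4722188 = \frac{1}{184552 \left(-3691761\right) + 4154732} - 4722188 = \frac{1}{-681321876072 + 4154732} - 4722188 = \frac{1}{-681317721340} - 4722188 = - \frac{1}{681317721340} - 4722188 = - \frac{3217310367899091921}{681317721340}$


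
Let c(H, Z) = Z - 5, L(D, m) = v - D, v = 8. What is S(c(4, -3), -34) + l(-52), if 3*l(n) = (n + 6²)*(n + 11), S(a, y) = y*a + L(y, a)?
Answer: 1598/3 ≈ 532.67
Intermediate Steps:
L(D, m) = 8 - D
c(H, Z) = -5 + Z
S(a, y) = 8 - y + a*y (S(a, y) = y*a + (8 - y) = a*y + (8 - y) = 8 - y + a*y)
l(n) = (11 + n)*(36 + n)/3 (l(n) = ((n + 6²)*(n + 11))/3 = ((n + 36)*(11 + n))/3 = ((36 + n)*(11 + n))/3 = ((11 + n)*(36 + n))/3 = (11 + n)*(36 + n)/3)
S(c(4, -3), -34) + l(-52) = (8 - 1*(-34) + (-5 - 3)*(-34)) + (132 + (⅓)*(-52)² + (47/3)*(-52)) = (8 + 34 - 8*(-34)) + (132 + (⅓)*2704 - 2444/3) = (8 + 34 + 272) + (132 + 2704/3 - 2444/3) = 314 + 656/3 = 1598/3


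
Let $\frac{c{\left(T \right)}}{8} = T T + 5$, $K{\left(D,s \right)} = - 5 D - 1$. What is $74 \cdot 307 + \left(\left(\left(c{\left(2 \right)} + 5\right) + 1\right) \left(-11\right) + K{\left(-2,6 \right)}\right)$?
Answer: $21869$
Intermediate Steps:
$K{\left(D,s \right)} = -1 - 5 D$
$c{\left(T \right)} = 40 + 8 T^{2}$ ($c{\left(T \right)} = 8 \left(T T + 5\right) = 8 \left(T^{2} + 5\right) = 8 \left(5 + T^{2}\right) = 40 + 8 T^{2}$)
$74 \cdot 307 + \left(\left(\left(c{\left(2 \right)} + 5\right) + 1\right) \left(-11\right) + K{\left(-2,6 \right)}\right) = 74 \cdot 307 + \left(\left(\left(\left(40 + 8 \cdot 2^{2}\right) + 5\right) + 1\right) \left(-11\right) - -9\right) = 22718 + \left(\left(\left(\left(40 + 8 \cdot 4\right) + 5\right) + 1\right) \left(-11\right) + \left(-1 + 10\right)\right) = 22718 + \left(\left(\left(\left(40 + 32\right) + 5\right) + 1\right) \left(-11\right) + 9\right) = 22718 + \left(\left(\left(72 + 5\right) + 1\right) \left(-11\right) + 9\right) = 22718 + \left(\left(77 + 1\right) \left(-11\right) + 9\right) = 22718 + \left(78 \left(-11\right) + 9\right) = 22718 + \left(-858 + 9\right) = 22718 - 849 = 21869$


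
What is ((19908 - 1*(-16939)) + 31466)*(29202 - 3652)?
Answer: 1745397150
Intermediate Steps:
((19908 - 1*(-16939)) + 31466)*(29202 - 3652) = ((19908 + 16939) + 31466)*25550 = (36847 + 31466)*25550 = 68313*25550 = 1745397150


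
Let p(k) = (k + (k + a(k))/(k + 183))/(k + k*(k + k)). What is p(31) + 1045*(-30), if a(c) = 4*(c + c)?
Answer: -422660477/13482 ≈ -31350.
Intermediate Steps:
a(c) = 8*c (a(c) = 4*(2*c) = 8*c)
p(k) = (k + 9*k/(183 + k))/(k + 2*k**2) (p(k) = (k + (k + 8*k)/(k + 183))/(k + k*(k + k)) = (k + (9*k)/(183 + k))/(k + k*(2*k)) = (k + 9*k/(183 + k))/(k + 2*k**2))
p(31) + 1045*(-30) = (192 + 31)/(183 + 2*31**2 + 367*31) + 1045*(-30) = 223/(183 + 2*961 + 11377) - 31350 = 223/(183 + 1922 + 11377) - 31350 = 223/13482 - 31350 = -422660477/13482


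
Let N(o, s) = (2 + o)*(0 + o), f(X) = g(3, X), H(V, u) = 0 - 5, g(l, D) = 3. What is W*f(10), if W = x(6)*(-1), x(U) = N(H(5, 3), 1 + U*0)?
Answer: -45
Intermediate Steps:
H(V, u) = -5
f(X) = 3
N(o, s) = o*(2 + o) (N(o, s) = (2 + o)*o = o*(2 + o))
x(U) = 15 (x(U) = -5*(2 - 5) = -5*(-3) = 15)
W = -15 (W = 15*(-1) = -15)
W*f(10) = -15*3 = -45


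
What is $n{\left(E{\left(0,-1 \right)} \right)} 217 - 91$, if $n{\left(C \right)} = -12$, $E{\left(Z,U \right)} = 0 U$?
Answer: $-2695$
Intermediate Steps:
$E{\left(Z,U \right)} = 0$
$n{\left(E{\left(0,-1 \right)} \right)} 217 - 91 = \left(-12\right) 217 - 91 = -2604 - 91 = -2695$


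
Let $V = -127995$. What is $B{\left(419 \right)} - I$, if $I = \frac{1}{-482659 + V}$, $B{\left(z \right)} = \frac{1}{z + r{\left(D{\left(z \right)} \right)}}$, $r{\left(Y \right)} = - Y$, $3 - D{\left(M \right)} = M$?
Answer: $\frac{611489}{509896090} \approx 0.0011992$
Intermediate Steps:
$D{\left(M \right)} = 3 - M$
$B{\left(z \right)} = \frac{1}{-3 + 2 z}$ ($B{\left(z \right)} = \frac{1}{z - \left(3 - z\right)} = \frac{1}{z + \left(-3 + z\right)} = \frac{1}{-3 + 2 z}$)
$I = - \frac{1}{610654}$ ($I = \frac{1}{-482659 - 127995} = \frac{1}{-610654} = - \frac{1}{610654} \approx -1.6376 \cdot 10^{-6}$)
$B{\left(419 \right)} - I = \frac{1}{-3 + 2 \cdot 419} - - \frac{1}{610654} = \frac{1}{-3 + 838} + \frac{1}{610654} = \frac{1}{835} + \frac{1}{610654} = \frac{611489}{509896090}$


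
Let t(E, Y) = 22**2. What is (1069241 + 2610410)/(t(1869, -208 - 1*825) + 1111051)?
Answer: 3679651/1111535 ≈ 3.3104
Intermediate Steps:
t(E, Y) = 484
(1069241 + 2610410)/(t(1869, -208 - 1*825) + 1111051) = (1069241 + 2610410)/(484 + 1111051) = 3679651/1111535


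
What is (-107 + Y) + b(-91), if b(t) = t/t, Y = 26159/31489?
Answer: -3311675/31489 ≈ -105.17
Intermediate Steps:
Y = 26159/31489 (Y = 26159*(1/31489) = 26159/31489 ≈ 0.83073)
b(t) = 1
(-107 + Y) + b(-91) = (-107 + 26159/31489) + 1 = -3343164/31489 + 1 = -3311675/31489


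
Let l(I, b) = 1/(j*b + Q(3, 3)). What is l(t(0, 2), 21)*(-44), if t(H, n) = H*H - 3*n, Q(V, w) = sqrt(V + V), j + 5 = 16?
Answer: -3388/17785 + 44*sqrt(6)/53355 ≈ -0.18848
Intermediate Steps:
j = 11 (j = -5 + 16 = 11)
Q(V, w) = sqrt(2)*sqrt(V) (Q(V, w) = sqrt(2*V) = sqrt(2)*sqrt(V))
t(H, n) = H**2 - 3*n
l(I, b) = 1/(sqrt(6) + 11*b) (l(I, b) = 1/(11*b + sqrt(2)*sqrt(3)) = 1/(11*b + sqrt(6)) = 1/(sqrt(6) + 11*b))
l(t(0, 2), 21)*(-44) = -44/(sqrt(6) + 11*21) = -44/(sqrt(6) + 231) = -44/(231 + sqrt(6))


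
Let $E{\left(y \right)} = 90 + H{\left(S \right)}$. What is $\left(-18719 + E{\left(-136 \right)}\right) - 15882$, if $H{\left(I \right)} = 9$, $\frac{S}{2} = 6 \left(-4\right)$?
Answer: $-34502$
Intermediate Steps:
$S = -48$ ($S = 2 \cdot 6 \left(-4\right) = 2 \left(-24\right) = -48$)
$E{\left(y \right)} = 99$ ($E{\left(y \right)} = 90 + 9 = 99$)
$\left(-18719 + E{\left(-136 \right)}\right) - 15882 = \left(-18719 + 99\right) - 15882 = -18620 - 15882 = -34502$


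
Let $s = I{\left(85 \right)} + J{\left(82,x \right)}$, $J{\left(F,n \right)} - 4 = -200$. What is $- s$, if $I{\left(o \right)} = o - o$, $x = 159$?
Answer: $196$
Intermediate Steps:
$J{\left(F,n \right)} = -196$ ($J{\left(F,n \right)} = 4 - 200 = -196$)
$I{\left(o \right)} = 0$
$s = -196$ ($s = 0 - 196 = -196$)
$- s = \left(-1\right) \left(-196\right) = 196$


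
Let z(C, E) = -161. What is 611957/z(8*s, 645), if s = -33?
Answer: -611957/161 ≈ -3801.0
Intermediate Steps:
611957/z(8*s, 645) = 611957/(-161) = 611957*(-1/161) = -611957/161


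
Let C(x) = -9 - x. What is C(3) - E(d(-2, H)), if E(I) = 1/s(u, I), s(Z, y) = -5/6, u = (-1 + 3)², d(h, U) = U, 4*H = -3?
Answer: -54/5 ≈ -10.800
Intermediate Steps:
H = -¾ (H = (¼)*(-3) = -¾ ≈ -0.75000)
u = 4 (u = 2² = 4)
s(Z, y) = -⅚ (s(Z, y) = -5*⅙ = -⅚)
E(I) = -6/5 (E(I) = 1/(-⅚) = -6/5)
C(3) - E(d(-2, H)) = (-9 - 1*3) - 1*(-6/5) = (-9 - 3) + 6/5 = -12 + 6/5 = -54/5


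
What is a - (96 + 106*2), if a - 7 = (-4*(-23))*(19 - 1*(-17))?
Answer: 3011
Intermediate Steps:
a = 3319 (a = 7 + (-4*(-23))*(19 - 1*(-17)) = 7 + 92*(19 + 17) = 7 + 92*36 = 7 + 3312 = 3319)
a - (96 + 106*2) = 3319 - (96 + 106*2) = 3319 - (96 + 212) = 3319 - 1*308 = 3319 - 308 = 3011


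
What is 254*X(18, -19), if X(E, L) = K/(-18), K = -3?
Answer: 127/3 ≈ 42.333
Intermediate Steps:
X(E, L) = ⅙ (X(E, L) = -3/(-18) = -3*(-1/18) = ⅙)
254*X(18, -19) = 254*(⅙) = 127/3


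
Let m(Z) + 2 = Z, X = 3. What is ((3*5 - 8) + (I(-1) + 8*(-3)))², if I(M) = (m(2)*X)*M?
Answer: 289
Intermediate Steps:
m(Z) = -2 + Z
I(M) = 0 (I(M) = ((-2 + 2)*3)*M = (0*3)*M = 0*M = 0)
((3*5 - 8) + (I(-1) + 8*(-3)))² = ((3*5 - 8) + (0 + 8*(-3)))² = ((15 - 8) + (0 - 24))² = (7 - 24)² = (-17)² = 289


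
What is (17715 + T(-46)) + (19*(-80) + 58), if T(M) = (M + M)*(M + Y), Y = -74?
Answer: 27293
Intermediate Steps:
T(M) = 2*M*(-74 + M) (T(M) = (M + M)*(M - 74) = (2*M)*(-74 + M) = 2*M*(-74 + M))
(17715 + T(-46)) + (19*(-80) + 58) = (17715 + 2*(-46)*(-74 - 46)) + (19*(-80) + 58) = (17715 + 2*(-46)*(-120)) + (-1520 + 58) = (17715 + 11040) - 1462 = 28755 - 1462 = 27293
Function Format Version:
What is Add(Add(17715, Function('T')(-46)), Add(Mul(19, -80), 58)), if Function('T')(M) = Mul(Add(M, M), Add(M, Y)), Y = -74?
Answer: 27293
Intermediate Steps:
Function('T')(M) = Mul(2, M, Add(-74, M)) (Function('T')(M) = Mul(Add(M, M), Add(M, -74)) = Mul(Mul(2, M), Add(-74, M)) = Mul(2, M, Add(-74, M)))
Add(Add(17715, Function('T')(-46)), Add(Mul(19, -80), 58)) = Add(Add(17715, Mul(2, -46, Add(-74, -46))), Add(Mul(19, -80), 58)) = Add(Add(17715, Mul(2, -46, -120)), Add(-1520, 58)) = Add(Add(17715, 11040), -1462) = Add(28755, -1462) = 27293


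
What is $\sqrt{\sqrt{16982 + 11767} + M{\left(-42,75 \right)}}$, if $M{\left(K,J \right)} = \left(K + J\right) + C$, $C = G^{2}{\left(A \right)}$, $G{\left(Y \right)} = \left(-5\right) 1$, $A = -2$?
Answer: $\sqrt{58 + 37 \sqrt{21}} \approx 15.085$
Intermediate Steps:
$G{\left(Y \right)} = -5$
$C = 25$ ($C = \left(-5\right)^{2} = 25$)
$M{\left(K,J \right)} = 25 + J + K$ ($M{\left(K,J \right)} = \left(K + J\right) + 25 = \left(J + K\right) + 25 = 25 + J + K$)
$\sqrt{\sqrt{16982 + 11767} + M{\left(-42,75 \right)}} = \sqrt{\sqrt{16982 + 11767} + \left(25 + 75 - 42\right)} = \sqrt{\sqrt{28749} + 58} = \sqrt{37 \sqrt{21} + 58} = \sqrt{58 + 37 \sqrt{21}}$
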